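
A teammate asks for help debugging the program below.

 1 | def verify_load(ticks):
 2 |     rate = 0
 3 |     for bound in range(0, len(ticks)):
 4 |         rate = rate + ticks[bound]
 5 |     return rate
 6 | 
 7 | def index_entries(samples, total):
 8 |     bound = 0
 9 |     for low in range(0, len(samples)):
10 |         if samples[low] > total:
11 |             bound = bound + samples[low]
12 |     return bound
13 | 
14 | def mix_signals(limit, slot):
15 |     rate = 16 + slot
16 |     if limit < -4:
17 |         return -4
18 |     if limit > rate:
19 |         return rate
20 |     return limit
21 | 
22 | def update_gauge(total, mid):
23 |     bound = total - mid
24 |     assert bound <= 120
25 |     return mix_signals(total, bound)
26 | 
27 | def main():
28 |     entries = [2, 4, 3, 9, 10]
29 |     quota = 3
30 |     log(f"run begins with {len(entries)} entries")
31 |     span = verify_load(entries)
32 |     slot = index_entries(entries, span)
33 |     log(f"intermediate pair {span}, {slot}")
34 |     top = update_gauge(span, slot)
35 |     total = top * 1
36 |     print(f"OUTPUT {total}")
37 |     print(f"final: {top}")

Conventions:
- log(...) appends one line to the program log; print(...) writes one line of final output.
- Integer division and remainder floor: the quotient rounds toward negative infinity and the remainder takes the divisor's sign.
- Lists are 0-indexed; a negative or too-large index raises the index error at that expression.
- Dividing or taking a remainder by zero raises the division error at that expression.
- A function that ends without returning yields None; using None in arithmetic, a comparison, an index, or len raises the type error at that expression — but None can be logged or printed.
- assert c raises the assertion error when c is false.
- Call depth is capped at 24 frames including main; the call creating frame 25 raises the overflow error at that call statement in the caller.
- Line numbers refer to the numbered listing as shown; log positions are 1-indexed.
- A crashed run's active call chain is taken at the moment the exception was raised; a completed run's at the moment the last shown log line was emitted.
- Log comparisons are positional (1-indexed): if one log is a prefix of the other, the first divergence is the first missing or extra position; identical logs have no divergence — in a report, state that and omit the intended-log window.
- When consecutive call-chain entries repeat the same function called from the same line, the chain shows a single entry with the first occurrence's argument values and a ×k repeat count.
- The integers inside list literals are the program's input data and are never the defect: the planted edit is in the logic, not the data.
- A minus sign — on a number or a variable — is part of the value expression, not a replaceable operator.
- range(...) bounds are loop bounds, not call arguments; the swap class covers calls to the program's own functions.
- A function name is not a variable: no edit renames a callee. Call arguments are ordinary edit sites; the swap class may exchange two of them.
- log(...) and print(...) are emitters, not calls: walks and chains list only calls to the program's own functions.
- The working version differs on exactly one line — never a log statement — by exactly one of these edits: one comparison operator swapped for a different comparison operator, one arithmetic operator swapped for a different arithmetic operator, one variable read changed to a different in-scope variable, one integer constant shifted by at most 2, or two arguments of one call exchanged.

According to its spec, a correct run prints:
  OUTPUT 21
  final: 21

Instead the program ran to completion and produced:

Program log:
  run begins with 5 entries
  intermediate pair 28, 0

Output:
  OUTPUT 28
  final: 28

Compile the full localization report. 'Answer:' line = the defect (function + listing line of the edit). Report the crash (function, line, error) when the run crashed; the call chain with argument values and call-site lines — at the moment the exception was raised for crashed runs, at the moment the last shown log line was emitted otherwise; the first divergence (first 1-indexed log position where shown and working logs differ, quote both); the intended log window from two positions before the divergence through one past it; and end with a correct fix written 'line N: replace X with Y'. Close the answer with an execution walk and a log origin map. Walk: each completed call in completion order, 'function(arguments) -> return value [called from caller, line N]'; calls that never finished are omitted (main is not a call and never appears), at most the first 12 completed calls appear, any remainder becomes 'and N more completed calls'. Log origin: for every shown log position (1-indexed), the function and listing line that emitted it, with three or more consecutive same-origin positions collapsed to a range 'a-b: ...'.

Answer: the defect is in main at line 32.
The tell: At log position 2 the runs split — shown 'intermediate pair 28, 0', but the working version logs 'intermediate pair 28, 23'.
Call chain: main.
First divergence: position 2 — shown 'intermediate pair 28, 0', intended 'intermediate pair 28, 23'.
Intended log window:
  1: run begins with 5 entries
  2: intermediate pair 28, 23
Execution walk:
  verify_load([2, 4, 3, 9, 10]) -> 28  [called from main, line 31]
  index_entries([2, 4, 3, 9, 10], 28) -> 0  [called from main, line 32]
  mix_signals(28, 28) -> 28  [called from update_gauge, line 25]
  update_gauge(28, 0) -> 28  [called from main, line 34]
Log origin:
  1: emitted by main (line 30)
  2: emitted by main (line 33)
A correct fix: line 32: replace `span` with `quota`.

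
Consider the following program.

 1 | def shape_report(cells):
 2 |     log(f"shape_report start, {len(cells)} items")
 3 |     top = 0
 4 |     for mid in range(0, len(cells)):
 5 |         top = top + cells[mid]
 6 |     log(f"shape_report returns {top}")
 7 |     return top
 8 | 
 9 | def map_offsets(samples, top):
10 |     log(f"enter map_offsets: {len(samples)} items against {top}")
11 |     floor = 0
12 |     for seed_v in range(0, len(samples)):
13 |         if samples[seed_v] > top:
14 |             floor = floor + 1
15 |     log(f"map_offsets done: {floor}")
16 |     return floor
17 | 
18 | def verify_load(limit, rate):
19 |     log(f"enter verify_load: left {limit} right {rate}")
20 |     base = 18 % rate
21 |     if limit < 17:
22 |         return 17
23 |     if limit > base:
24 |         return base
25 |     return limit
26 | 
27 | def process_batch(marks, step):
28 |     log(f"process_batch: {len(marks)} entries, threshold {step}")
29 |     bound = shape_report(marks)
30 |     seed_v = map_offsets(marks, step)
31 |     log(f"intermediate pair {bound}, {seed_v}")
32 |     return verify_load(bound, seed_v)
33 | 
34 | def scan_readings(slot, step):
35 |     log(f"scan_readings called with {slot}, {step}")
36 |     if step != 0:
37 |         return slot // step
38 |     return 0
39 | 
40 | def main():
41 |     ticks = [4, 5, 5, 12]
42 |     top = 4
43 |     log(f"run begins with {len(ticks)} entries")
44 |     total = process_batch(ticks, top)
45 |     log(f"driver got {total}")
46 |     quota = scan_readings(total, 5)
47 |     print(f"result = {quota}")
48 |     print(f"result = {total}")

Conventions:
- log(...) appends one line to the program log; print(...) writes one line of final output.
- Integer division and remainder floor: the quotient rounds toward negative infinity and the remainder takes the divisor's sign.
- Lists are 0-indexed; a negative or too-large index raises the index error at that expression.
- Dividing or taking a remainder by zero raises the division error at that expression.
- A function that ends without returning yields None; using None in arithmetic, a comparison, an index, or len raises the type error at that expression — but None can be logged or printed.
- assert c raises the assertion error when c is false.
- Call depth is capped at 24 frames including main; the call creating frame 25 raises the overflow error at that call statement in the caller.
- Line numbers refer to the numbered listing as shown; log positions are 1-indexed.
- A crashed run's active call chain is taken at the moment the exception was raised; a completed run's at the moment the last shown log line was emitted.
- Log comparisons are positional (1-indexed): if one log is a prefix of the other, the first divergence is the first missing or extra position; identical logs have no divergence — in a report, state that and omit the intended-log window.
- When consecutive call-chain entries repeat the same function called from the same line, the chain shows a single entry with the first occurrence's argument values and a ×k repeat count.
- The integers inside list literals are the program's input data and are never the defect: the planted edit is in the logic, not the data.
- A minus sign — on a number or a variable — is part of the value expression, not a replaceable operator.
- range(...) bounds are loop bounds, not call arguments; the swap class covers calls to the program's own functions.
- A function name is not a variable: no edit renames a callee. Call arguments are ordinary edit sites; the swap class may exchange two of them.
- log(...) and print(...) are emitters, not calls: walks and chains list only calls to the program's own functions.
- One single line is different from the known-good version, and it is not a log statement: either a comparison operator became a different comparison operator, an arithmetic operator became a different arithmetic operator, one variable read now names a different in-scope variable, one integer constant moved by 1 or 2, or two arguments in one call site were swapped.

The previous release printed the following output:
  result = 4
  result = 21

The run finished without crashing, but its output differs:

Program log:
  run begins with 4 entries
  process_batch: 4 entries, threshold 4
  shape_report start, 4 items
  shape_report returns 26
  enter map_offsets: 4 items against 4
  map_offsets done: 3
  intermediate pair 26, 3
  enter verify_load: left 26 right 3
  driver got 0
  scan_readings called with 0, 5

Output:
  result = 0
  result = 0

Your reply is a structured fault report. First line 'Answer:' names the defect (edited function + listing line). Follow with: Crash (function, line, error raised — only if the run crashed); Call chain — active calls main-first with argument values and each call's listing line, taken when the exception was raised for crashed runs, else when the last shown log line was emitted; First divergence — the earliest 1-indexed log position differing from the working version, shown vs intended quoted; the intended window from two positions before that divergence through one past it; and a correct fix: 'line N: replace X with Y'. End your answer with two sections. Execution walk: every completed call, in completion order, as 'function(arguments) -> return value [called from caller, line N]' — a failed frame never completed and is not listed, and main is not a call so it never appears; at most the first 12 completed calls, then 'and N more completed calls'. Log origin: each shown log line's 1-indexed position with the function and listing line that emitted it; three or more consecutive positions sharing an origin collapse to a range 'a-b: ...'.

Answer: the defect is in verify_load at line 20.
Key observation: At log position 9 the runs split — shown 'driver got 0', but the working version logs 'driver got 21'.
Call chain: main -> scan_readings(0, 5) (called at line 46).
First divergence: position 9 — shown 'driver got 0', intended 'driver got 21'.
Intended log window:
  7: intermediate pair 26, 3
  8: enter verify_load: left 26 right 3
  9: driver got 21
  10: scan_readings called with 21, 5
Execution walk:
  shape_report([4, 5, 5, 12]) -> 26  [called from process_batch, line 29]
  map_offsets([4, 5, 5, 12], 4) -> 3  [called from process_batch, line 30]
  verify_load(26, 3) -> 0  [called from process_batch, line 32]
  process_batch([4, 5, 5, 12], 4) -> 0  [called from main, line 44]
  scan_readings(0, 5) -> 0  [called from main, line 46]
Log line origins:
  1: emitted by main (line 43)
  2: emitted by process_batch (line 28)
  3: emitted by shape_report (line 2)
  4: emitted by shape_report (line 6)
  5: emitted by map_offsets (line 10)
  6: emitted by map_offsets (line 15)
  7: emitted by process_batch (line 31)
  8: emitted by verify_load (line 19)
  9: emitted by main (line 45)
  10: emitted by scan_readings (line 35)
A correct fix: line 20: replace `%` with `+`.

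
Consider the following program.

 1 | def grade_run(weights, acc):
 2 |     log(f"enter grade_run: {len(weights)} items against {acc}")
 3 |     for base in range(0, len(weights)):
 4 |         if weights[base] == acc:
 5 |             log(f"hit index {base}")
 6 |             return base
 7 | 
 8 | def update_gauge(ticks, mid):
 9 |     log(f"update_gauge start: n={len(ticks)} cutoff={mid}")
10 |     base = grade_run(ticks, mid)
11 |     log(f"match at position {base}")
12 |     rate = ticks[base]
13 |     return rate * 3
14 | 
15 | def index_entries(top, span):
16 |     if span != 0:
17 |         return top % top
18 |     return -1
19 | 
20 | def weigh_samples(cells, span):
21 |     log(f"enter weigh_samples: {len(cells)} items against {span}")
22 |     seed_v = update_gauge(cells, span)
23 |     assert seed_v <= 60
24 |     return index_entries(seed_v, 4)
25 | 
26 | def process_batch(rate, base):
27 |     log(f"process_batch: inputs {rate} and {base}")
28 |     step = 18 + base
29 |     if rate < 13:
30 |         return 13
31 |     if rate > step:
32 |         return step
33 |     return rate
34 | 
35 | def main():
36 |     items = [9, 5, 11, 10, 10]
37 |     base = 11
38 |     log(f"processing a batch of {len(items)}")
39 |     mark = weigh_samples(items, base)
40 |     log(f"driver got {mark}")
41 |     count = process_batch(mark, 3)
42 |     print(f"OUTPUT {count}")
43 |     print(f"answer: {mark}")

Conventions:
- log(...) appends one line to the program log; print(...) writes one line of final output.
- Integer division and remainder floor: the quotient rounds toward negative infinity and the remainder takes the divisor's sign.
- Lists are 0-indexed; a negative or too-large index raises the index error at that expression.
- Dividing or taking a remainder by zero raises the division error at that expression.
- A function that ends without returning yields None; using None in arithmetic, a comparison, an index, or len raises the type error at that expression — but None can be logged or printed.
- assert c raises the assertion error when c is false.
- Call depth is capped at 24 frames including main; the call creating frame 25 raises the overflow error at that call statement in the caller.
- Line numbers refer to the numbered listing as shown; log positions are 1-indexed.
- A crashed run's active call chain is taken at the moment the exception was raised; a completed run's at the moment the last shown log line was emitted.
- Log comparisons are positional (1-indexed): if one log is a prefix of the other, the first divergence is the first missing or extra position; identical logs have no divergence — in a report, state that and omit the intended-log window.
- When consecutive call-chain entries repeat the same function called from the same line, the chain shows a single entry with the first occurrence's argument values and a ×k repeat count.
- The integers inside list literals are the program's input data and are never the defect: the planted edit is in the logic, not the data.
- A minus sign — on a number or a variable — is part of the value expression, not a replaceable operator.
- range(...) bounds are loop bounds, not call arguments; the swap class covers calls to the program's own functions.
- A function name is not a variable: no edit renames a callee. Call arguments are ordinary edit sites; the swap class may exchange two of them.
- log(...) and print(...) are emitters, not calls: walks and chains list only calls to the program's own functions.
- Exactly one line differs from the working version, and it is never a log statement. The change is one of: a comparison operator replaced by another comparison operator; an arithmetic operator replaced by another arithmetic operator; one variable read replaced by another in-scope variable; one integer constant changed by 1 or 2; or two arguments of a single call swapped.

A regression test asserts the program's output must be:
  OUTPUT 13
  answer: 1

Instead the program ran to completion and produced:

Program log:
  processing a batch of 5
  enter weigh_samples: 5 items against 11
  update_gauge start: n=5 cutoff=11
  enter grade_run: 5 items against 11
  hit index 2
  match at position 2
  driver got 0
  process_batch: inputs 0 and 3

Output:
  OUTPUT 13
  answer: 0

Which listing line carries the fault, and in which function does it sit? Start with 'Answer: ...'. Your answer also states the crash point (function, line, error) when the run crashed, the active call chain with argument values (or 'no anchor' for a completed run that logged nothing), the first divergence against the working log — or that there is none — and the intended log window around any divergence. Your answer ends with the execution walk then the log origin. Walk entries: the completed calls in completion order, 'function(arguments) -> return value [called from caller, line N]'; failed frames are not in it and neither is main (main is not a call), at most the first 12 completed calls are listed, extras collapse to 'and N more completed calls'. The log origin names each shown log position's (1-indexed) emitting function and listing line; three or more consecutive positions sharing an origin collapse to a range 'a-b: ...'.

Answer: the defect is in index_entries at line 17.
The tell: Position 7 is the first bad log line: 'driver got 0' should read 'driver got 1'.
Call chain: main -> process_batch(0, 3) (called at line 41).
First divergence: at position 7 the run shows 'driver got 0' where the working version logs 'driver got 1'.
Intended log window:
  5: hit index 2
  6: match at position 2
  7: driver got 1
  8: process_batch: inputs 1 and 3
Execution walk:
  grade_run([9, 5, 11, 10, 10], 11) -> 2  [called from update_gauge, line 10]
  update_gauge([9, 5, 11, 10, 10], 11) -> 33  [called from weigh_samples, line 22]
  index_entries(33, 4) -> 0  [called from weigh_samples, line 24]
  weigh_samples([9, 5, 11, 10, 10], 11) -> 0  [called from main, line 39]
  process_batch(0, 3) -> 13  [called from main, line 41]
Log line origins:
  1 — main, line 38
  2 — weigh_samples, line 21
  3 — update_gauge, line 9
  4 — grade_run, line 2
  5 — grade_run, line 5
  6 — update_gauge, line 11
  7 — main, line 40
  8 — process_batch, line 27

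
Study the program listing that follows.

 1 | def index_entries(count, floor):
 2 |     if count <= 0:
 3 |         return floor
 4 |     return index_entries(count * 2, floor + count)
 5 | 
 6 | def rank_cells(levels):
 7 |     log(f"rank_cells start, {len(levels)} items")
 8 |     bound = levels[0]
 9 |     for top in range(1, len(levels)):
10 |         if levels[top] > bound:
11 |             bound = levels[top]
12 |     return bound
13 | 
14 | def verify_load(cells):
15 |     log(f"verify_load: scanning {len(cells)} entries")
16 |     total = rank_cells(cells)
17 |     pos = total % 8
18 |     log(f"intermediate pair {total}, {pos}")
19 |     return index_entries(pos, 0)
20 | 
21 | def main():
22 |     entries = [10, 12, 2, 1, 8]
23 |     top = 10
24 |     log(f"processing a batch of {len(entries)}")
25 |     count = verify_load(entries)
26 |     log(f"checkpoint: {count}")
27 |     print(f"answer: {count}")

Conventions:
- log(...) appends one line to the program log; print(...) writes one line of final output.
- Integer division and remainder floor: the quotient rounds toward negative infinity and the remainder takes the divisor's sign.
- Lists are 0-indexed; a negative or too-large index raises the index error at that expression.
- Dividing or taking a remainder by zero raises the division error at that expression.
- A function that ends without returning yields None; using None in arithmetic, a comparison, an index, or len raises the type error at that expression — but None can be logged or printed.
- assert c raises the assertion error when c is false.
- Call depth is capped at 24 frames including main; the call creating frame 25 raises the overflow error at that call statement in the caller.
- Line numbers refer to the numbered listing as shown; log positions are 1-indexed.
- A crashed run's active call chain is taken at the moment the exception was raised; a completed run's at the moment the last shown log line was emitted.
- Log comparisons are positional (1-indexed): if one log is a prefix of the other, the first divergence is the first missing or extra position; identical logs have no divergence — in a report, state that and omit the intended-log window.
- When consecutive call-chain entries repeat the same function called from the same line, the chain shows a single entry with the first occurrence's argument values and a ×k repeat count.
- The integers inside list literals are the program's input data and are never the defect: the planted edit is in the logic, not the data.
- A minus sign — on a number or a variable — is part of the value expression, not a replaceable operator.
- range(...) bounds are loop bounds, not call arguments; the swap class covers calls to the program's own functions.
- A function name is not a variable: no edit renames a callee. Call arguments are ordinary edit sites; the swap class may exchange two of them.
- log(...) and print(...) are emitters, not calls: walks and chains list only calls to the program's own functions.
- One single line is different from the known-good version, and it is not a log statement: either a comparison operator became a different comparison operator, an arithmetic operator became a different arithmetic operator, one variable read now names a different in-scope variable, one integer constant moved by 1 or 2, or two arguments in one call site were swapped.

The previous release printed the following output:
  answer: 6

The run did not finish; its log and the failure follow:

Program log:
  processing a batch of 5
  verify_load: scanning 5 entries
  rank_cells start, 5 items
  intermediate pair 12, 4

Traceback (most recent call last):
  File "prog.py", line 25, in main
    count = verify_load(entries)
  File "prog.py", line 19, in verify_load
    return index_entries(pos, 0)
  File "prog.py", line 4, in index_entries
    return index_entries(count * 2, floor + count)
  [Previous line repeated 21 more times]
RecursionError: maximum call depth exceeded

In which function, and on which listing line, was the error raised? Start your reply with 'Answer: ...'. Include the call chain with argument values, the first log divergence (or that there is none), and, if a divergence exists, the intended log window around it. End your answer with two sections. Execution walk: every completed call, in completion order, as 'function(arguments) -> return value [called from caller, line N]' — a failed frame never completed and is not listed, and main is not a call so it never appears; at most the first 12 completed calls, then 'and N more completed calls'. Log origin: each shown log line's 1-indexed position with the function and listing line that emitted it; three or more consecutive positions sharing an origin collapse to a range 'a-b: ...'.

Answer: the error was raised in index_entries, line 4.
Key fact: A complete run would log 'checkpoint: 6' next, but this one stopped at 4 lines.
Call chain: main -> verify_load([10, 12, 2, 1, 8]) (called at line 25) -> index_entries(4, 0) (called at line 19) -> index_entries(8, 4) (called at line 4) ×21.
First divergence: position 5 — the faulty run's log ends after 4 lines; the working version continues with 'checkpoint: 6'.
Intended log window:
  3: rank_cells start, 5 items
  4: intermediate pair 12, 4
  5: checkpoint: 6
Execution walk:
  rank_cells([10, 12, 2, 1, 8]) -> 12  [called from verify_load, line 16]
Origin of each log line:
  1: emitted by main (line 24)
  2: emitted by verify_load (line 15)
  3: emitted by rank_cells (line 7)
  4: emitted by verify_load (line 18)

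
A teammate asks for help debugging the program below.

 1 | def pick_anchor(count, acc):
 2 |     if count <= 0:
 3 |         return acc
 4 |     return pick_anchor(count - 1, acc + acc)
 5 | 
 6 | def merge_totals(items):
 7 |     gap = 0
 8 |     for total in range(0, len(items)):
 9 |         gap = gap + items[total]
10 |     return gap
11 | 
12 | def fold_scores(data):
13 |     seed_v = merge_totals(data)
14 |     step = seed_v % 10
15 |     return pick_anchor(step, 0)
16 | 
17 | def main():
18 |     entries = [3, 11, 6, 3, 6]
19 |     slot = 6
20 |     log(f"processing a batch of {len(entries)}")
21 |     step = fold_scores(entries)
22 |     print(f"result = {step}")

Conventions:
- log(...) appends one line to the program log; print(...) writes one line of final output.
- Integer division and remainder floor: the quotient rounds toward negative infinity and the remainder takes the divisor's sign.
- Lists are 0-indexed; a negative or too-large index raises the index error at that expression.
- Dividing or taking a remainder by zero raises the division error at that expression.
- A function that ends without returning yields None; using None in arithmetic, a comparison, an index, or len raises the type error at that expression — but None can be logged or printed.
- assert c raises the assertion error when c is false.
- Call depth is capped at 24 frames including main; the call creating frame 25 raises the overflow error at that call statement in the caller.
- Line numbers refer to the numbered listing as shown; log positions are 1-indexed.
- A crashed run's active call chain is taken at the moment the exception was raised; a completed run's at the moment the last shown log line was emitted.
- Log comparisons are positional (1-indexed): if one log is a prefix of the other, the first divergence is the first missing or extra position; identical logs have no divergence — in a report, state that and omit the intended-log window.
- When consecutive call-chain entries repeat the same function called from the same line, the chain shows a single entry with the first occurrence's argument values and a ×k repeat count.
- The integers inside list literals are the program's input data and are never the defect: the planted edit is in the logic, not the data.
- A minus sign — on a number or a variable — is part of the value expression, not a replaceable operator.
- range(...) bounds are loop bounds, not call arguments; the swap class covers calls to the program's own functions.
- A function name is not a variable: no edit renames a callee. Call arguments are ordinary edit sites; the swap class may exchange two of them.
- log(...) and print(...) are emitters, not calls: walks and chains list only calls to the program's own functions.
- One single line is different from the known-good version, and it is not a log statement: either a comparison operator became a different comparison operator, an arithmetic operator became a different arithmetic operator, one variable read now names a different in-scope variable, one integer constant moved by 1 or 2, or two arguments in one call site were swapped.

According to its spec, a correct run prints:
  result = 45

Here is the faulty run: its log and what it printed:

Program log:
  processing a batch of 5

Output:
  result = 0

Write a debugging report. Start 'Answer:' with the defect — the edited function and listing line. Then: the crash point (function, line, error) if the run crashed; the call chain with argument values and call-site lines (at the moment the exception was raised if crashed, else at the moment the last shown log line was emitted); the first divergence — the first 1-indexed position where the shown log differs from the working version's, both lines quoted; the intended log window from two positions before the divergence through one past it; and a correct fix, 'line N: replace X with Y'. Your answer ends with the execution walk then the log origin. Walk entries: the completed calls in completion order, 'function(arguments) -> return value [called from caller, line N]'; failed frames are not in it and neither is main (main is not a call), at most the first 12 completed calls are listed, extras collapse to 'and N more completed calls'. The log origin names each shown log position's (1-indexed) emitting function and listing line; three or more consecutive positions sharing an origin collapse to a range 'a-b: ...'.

Answer: the defect is in pick_anchor at line 4.
Core observation: The two runs log identically and part ways only at the printed values.
Call chain: main.
First divergence: none — the logs agree in full.
Execution walk:
  merge_totals([3, 11, 6, 3, 6]) -> 29  [called from fold_scores, line 13]
  pick_anchor(0, 0) -> 0  [called from pick_anchor, line 4]
  pick_anchor(1, 0) -> 0  [called from pick_anchor, line 4]
  pick_anchor(2, 0) -> 0  [called from pick_anchor, line 4]
  pick_anchor(3, 0) -> 0  [called from pick_anchor, line 4]
  pick_anchor(4, 0) -> 0  [called from pick_anchor, line 4]
  pick_anchor(5, 0) -> 0  [called from pick_anchor, line 4]
  pick_anchor(6, 0) -> 0  [called from pick_anchor, line 4]
  pick_anchor(7, 0) -> 0  [called from pick_anchor, line 4]
  pick_anchor(8, 0) -> 0  [called from pick_anchor, line 4]
  pick_anchor(9, 0) -> 0  [called from fold_scores, line 15]
  fold_scores([3, 11, 6, 3, 6]) -> 0  [called from main, line 21]
Log origin:
  1 — main, line 20
A correct fix: line 4: replace `acc + acc` with `acc + count`.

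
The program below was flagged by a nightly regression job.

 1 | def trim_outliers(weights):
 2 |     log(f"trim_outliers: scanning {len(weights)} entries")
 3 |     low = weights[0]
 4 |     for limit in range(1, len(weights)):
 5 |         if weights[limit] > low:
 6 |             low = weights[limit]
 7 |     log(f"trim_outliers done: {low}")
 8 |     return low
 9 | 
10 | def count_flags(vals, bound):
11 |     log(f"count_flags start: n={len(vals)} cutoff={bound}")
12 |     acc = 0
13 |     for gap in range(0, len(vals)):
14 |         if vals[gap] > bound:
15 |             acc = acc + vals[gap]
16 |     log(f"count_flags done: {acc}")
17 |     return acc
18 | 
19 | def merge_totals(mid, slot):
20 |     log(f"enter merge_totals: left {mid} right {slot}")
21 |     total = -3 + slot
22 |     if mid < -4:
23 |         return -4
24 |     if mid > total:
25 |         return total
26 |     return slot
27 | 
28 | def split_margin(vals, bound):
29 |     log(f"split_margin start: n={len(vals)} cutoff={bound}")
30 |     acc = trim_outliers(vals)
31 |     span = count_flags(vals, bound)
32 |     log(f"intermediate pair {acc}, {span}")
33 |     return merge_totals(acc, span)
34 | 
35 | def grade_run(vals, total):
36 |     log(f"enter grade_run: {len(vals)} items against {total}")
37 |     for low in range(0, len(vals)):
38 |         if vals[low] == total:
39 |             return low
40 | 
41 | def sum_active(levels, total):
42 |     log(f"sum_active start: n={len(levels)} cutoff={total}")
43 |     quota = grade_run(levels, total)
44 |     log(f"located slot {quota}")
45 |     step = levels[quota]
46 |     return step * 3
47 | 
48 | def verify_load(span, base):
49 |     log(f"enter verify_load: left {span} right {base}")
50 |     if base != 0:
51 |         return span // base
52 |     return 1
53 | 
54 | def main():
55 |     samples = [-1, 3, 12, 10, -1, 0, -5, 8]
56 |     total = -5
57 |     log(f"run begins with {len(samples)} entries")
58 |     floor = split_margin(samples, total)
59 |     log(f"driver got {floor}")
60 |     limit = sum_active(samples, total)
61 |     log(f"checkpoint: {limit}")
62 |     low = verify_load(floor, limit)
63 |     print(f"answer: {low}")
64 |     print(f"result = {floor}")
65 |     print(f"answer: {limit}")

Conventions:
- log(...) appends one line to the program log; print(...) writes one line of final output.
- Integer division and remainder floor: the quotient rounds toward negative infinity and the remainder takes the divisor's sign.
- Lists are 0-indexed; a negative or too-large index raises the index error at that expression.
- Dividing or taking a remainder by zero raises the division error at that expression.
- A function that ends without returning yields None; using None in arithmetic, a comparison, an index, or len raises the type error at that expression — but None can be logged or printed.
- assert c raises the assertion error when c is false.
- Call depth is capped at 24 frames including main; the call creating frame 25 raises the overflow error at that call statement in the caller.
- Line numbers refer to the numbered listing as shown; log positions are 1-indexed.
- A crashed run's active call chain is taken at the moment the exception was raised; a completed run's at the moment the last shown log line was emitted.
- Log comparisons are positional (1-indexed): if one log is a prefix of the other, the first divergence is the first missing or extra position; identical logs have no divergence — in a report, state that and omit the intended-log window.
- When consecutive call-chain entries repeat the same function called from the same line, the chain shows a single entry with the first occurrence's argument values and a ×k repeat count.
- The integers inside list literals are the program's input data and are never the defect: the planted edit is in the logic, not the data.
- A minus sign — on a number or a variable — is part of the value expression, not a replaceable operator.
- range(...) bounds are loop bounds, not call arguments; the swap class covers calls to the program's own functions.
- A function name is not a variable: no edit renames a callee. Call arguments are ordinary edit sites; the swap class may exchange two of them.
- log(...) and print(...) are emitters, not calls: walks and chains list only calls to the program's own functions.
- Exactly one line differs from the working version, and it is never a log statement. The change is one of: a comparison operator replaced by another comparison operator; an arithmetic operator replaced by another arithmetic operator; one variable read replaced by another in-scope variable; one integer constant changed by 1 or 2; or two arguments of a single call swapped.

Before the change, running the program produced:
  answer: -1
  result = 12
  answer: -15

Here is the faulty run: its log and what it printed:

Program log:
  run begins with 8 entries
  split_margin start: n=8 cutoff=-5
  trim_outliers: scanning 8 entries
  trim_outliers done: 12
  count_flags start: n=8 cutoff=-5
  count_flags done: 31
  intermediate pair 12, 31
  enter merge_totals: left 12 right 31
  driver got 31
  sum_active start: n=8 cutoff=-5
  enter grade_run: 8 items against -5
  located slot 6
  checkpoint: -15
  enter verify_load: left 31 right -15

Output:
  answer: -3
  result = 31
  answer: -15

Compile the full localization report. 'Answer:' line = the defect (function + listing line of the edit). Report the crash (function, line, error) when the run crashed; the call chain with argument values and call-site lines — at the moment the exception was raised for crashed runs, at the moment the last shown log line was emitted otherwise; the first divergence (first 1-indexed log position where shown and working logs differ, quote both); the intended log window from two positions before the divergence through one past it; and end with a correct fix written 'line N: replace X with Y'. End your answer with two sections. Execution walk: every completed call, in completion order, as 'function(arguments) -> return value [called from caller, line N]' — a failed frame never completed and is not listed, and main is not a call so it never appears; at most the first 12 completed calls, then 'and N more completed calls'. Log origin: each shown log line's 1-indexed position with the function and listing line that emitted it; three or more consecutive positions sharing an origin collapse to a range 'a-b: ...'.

Answer: the defect is in merge_totals at line 26.
Core observation: Log line 9 is where behavior first shows: 'driver got 31' appears instead of 'driver got 12'.
Call chain: main -> verify_load(31, -15) (called at line 62).
First divergence: position 9; shown 'driver got 31' vs intended 'driver got 12'.
Intended log window:
  7: intermediate pair 12, 31
  8: enter merge_totals: left 12 right 31
  9: driver got 12
  10: sum_active start: n=8 cutoff=-5
Execution walk:
  trim_outliers([-1, 3, 12, 10, -1, 0, -5, 8]) -> 12  [called from split_margin, line 30]
  count_flags([-1, 3, 12, 10, -1, 0, -5, 8], -5) -> 31  [called from split_margin, line 31]
  merge_totals(12, 31) -> 31  [called from split_margin, line 33]
  split_margin([-1, 3, 12, 10, -1, 0, -5, 8], -5) -> 31  [called from main, line 58]
  grade_run([-1, 3, 12, 10, -1, 0, -5, 8], -5) -> 6  [called from sum_active, line 43]
  sum_active([-1, 3, 12, 10, -1, 0, -5, 8], -5) -> -15  [called from main, line 60]
  verify_load(31, -15) -> -3  [called from main, line 62]
Log origin:
  1: emitted by main (line 57)
  2: emitted by split_margin (line 29)
  3: emitted by trim_outliers (line 2)
  4: emitted by trim_outliers (line 7)
  5: emitted by count_flags (line 11)
  6: emitted by count_flags (line 16)
  7: emitted by split_margin (line 32)
  8: emitted by merge_totals (line 20)
  9: emitted by main (line 59)
  10: emitted by sum_active (line 42)
  11: emitted by grade_run (line 36)
  12: emitted by sum_active (line 44)
  13: emitted by main (line 61)
  14: emitted by verify_load (line 49)
A correct fix: line 26: replace `slot` with `mid`.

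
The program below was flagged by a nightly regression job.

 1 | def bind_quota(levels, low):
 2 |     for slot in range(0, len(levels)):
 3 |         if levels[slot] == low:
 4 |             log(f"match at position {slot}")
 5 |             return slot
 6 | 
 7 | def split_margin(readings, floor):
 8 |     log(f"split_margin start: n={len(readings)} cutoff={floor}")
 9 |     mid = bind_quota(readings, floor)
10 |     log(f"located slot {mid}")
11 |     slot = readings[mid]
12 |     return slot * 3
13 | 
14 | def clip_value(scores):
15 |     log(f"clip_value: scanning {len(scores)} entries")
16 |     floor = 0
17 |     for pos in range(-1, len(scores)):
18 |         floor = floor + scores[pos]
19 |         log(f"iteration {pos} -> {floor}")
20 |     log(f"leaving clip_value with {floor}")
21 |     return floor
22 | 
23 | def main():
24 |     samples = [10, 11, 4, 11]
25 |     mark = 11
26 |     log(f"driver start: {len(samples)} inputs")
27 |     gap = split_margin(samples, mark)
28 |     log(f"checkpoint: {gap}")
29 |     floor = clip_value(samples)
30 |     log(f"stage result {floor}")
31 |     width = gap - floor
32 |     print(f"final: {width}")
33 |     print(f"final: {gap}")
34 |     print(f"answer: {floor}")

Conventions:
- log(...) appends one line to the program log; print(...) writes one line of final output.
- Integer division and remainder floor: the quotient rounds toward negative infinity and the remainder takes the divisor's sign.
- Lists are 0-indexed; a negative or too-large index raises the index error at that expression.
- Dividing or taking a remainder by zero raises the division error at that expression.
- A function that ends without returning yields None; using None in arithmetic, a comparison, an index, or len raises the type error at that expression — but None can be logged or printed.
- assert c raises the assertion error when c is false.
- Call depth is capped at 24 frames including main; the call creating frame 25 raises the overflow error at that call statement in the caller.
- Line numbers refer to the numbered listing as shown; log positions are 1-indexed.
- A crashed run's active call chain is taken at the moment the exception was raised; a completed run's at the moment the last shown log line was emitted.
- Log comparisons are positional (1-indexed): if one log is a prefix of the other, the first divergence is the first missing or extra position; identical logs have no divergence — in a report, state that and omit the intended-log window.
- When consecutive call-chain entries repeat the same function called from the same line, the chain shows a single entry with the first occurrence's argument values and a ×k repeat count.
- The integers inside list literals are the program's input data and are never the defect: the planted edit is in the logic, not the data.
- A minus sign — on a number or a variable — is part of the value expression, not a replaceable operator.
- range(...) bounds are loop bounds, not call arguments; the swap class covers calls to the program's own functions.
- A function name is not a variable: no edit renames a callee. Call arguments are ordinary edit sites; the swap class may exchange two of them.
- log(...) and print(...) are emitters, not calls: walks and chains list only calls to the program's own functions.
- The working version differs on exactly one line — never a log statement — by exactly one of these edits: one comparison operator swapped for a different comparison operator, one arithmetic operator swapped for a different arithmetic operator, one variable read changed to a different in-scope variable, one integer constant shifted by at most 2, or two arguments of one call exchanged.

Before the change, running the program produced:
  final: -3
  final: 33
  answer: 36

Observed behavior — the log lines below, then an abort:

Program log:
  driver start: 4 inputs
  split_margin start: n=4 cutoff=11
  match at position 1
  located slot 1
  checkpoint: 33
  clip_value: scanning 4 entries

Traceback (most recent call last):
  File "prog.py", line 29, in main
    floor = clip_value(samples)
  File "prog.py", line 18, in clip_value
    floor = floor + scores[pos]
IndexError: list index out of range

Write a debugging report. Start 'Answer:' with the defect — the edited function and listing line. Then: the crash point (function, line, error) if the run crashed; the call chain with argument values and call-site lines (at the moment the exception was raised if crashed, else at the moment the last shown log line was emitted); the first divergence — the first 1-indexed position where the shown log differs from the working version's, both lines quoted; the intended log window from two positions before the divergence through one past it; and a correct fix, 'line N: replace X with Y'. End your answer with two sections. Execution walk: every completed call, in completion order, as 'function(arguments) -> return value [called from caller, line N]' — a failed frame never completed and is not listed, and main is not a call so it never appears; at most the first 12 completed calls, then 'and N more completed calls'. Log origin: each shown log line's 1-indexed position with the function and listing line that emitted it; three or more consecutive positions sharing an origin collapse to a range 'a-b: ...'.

Answer: the defect is in clip_value at line 17.
Key observation: The shown log is a 6-line prefix of the intended one, whose next entry is 'iteration 0 -> 10'.
Crash: clip_value, line 18, IndexError.
Call chain: main -> clip_value([10, 11, 4, 11]) (called at line 29).
First divergence: position 7; the shown log stops at 6 lines while the working version next logs 'iteration 0 -> 10'.
Intended log window:
  5: checkpoint: 33
  6: clip_value: scanning 4 entries
  7: iteration 0 -> 10
  8: iteration 1 -> 21
Execution walk:
  bind_quota([10, 11, 4, 11], 11) -> 1  [called from split_margin, line 9]
  split_margin([10, 11, 4, 11], 11) -> 33  [called from main, line 27]
Origin of each log line:
  1 — main, line 26
  2 — split_margin, line 8
  3 — bind_quota, line 4
  4 — split_margin, line 10
  5 — main, line 28
  6 — clip_value, line 15
A correct fix: line 17: replace `-1` with `0`.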